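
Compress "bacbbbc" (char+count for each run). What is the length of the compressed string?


Input: bacbbbc
Runs:
  'b' x 1 => "b1"
  'a' x 1 => "a1"
  'c' x 1 => "c1"
  'b' x 3 => "b3"
  'c' x 1 => "c1"
Compressed: "b1a1c1b3c1"
Compressed length: 10

10


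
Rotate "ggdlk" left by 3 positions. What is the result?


Input: "ggdlk", rotate left by 3
First 3 characters: "ggd"
Remaining characters: "lk"
Concatenate remaining + first: "lk" + "ggd" = "lkggd"

lkggd


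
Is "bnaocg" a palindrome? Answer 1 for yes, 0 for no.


Input: bnaocg
Reversed: gcoanb
  Compare pos 0 ('b') with pos 5 ('g'): MISMATCH
  Compare pos 1 ('n') with pos 4 ('c'): MISMATCH
  Compare pos 2 ('a') with pos 3 ('o'): MISMATCH
Result: not a palindrome

0


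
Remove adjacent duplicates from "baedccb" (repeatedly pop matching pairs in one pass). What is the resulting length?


Input: baedccb
Stack-based adjacent duplicate removal:
  Read 'b': push. Stack: b
  Read 'a': push. Stack: ba
  Read 'e': push. Stack: bae
  Read 'd': push. Stack: baed
  Read 'c': push. Stack: baedc
  Read 'c': matches stack top 'c' => pop. Stack: baed
  Read 'b': push. Stack: baedb
Final stack: "baedb" (length 5)

5


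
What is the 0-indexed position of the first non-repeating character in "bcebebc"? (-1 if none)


Input: bcebebc
Character frequencies:
  'b': 3
  'c': 2
  'e': 2
Scanning left to right for freq == 1:
  Position 0 ('b'): freq=3, skip
  Position 1 ('c'): freq=2, skip
  Position 2 ('e'): freq=2, skip
  Position 3 ('b'): freq=3, skip
  Position 4 ('e'): freq=2, skip
  Position 5 ('b'): freq=3, skip
  Position 6 ('c'): freq=2, skip
  No unique character found => answer = -1

-1


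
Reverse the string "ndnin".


Input: ndnin
Reading characters right to left:
  Position 4: 'n'
  Position 3: 'i'
  Position 2: 'n'
  Position 1: 'd'
  Position 0: 'n'
Reversed: nindn

nindn


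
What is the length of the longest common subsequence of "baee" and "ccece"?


LCS of "baee" and "ccece"
DP table:
           c    c    e    c    e
      0    0    0    0    0    0
  b   0    0    0    0    0    0
  a   0    0    0    0    0    0
  e   0    0    0    1    1    1
  e   0    0    0    1    1    2
LCS length = dp[4][5] = 2

2


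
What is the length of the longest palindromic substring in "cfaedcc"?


Input: "cfaedcc"
Checking substrings for palindromes:
  [5:7] "cc" (len 2) => palindrome
Longest palindromic substring: "cc" with length 2

2


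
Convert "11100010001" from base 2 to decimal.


Input: "11100010001" in base 2
Positional expansion:
  Digit '1' (value 1) x 2^10 = 1024
  Digit '1' (value 1) x 2^9 = 512
  Digit '1' (value 1) x 2^8 = 256
  Digit '0' (value 0) x 2^7 = 0
  Digit '0' (value 0) x 2^6 = 0
  Digit '0' (value 0) x 2^5 = 0
  Digit '1' (value 1) x 2^4 = 16
  Digit '0' (value 0) x 2^3 = 0
  Digit '0' (value 0) x 2^2 = 0
  Digit '0' (value 0) x 2^1 = 0
  Digit '1' (value 1) x 2^0 = 1
Sum = 1809

1809


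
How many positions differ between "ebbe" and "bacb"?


Comparing "ebbe" and "bacb" position by position:
  Position 0: 'e' vs 'b' => DIFFER
  Position 1: 'b' vs 'a' => DIFFER
  Position 2: 'b' vs 'c' => DIFFER
  Position 3: 'e' vs 'b' => DIFFER
Positions that differ: 4

4


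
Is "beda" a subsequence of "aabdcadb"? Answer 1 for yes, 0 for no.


Check if "beda" is a subsequence of "aabdcadb"
Greedy scan:
  Position 0 ('a'): no match needed
  Position 1 ('a'): no match needed
  Position 2 ('b'): matches sub[0] = 'b'
  Position 3 ('d'): no match needed
  Position 4 ('c'): no match needed
  Position 5 ('a'): no match needed
  Position 6 ('d'): no match needed
  Position 7 ('b'): no match needed
Only matched 1/4 characters => not a subsequence

0


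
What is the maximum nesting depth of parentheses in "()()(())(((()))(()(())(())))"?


Input: "()()(())(((()))(()(())(())))"
Tracking depth:
  Position 0 '(': depth becomes 1
  Position 1 ')': depth becomes 0
  Position 2 '(': depth becomes 1
  Position 3 ')': depth becomes 0
  Position 4 '(': depth becomes 1
  Position 5 '(': depth becomes 2
  Position 6 ')': depth becomes 1
  Position 7 ')': depth becomes 0
  Position 8 '(': depth becomes 1
  Position 9 '(': depth becomes 2
  Position 10 '(': depth becomes 3
  Position 11 '(': depth becomes 4
  Position 12 ')': depth becomes 3
  Position 13 ')': depth becomes 2
  Position 14 ')': depth becomes 1
  Position 15 '(': depth becomes 2
  Position 16 '(': depth becomes 3
  Position 17 ')': depth becomes 2
  Position 18 '(': depth becomes 3
  Position 19 '(': depth becomes 4
  Position 20 ')': depth becomes 3
  Position 21 ')': depth becomes 2
  Position 22 '(': depth becomes 3
  Position 23 '(': depth becomes 4
  Position 24 ')': depth becomes 3
  Position 25 ')': depth becomes 2
  Position 26 ')': depth becomes 1
  Position 27 ')': depth becomes 0
Maximum depth reached: 4

4


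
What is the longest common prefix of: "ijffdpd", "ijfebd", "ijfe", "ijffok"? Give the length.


Words: ijffdpd, ijfebd, ijfe, ijffok
  Position 0: all 'i' => match
  Position 1: all 'j' => match
  Position 2: all 'f' => match
  Position 3: ('f', 'e', 'e', 'f') => mismatch, stop
LCP = "ijf" (length 3)

3


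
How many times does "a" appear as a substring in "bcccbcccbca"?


Searching for "a" in "bcccbcccbca"
Scanning each position:
  Position 0: "b" => no
  Position 1: "c" => no
  Position 2: "c" => no
  Position 3: "c" => no
  Position 4: "b" => no
  Position 5: "c" => no
  Position 6: "c" => no
  Position 7: "c" => no
  Position 8: "b" => no
  Position 9: "c" => no
  Position 10: "a" => MATCH
Total occurrences: 1

1


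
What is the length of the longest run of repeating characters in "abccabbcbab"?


Input: "abccabbcbab"
Scanning for longest run:
  Position 1 ('b'): new char, reset run to 1
  Position 2 ('c'): new char, reset run to 1
  Position 3 ('c'): continues run of 'c', length=2
  Position 4 ('a'): new char, reset run to 1
  Position 5 ('b'): new char, reset run to 1
  Position 6 ('b'): continues run of 'b', length=2
  Position 7 ('c'): new char, reset run to 1
  Position 8 ('b'): new char, reset run to 1
  Position 9 ('a'): new char, reset run to 1
  Position 10 ('b'): new char, reset run to 1
Longest run: 'c' with length 2

2


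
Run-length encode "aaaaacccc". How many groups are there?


Input: aaaaacccc
Scanning for consecutive runs:
  Group 1: 'a' x 5 (positions 0-4)
  Group 2: 'c' x 4 (positions 5-8)
Total groups: 2

2


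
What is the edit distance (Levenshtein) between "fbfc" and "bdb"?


Computing edit distance: "fbfc" -> "bdb"
DP table:
           b    d    b
      0    1    2    3
  f   1    1    2    3
  b   2    1    2    2
  f   3    2    2    3
  c   4    3    3    3
Edit distance = dp[4][3] = 3

3


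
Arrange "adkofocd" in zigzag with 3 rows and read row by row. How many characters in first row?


Zigzag "adkofocd" into 3 rows:
Placing characters:
  'a' => row 0
  'd' => row 1
  'k' => row 2
  'o' => row 1
  'f' => row 0
  'o' => row 1
  'c' => row 2
  'd' => row 1
Rows:
  Row 0: "af"
  Row 1: "dood"
  Row 2: "kc"
First row length: 2

2


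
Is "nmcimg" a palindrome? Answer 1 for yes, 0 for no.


Input: nmcimg
Reversed: gmicmn
  Compare pos 0 ('n') with pos 5 ('g'): MISMATCH
  Compare pos 1 ('m') with pos 4 ('m'): match
  Compare pos 2 ('c') with pos 3 ('i'): MISMATCH
Result: not a palindrome

0


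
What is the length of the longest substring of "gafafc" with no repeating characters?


Input: "gafafc"
Sliding window (track last position of each char):
  Position 0 ('g'): window [0,0] length 1 -- new best
  Position 1 ('a'): window [0,1] length 2 -- new best
  Position 2 ('f'): window [0,2] length 3 -- new best
  Position 3 ('a'): repeat (last at 1), move window start to 2
  Position 3 ('a'): window [2,3] length 2
  Position 4 ('f'): repeat (last at 2), move window start to 3
  Position 4 ('f'): window [3,4] length 2
  Position 5 ('c'): window [3,5] length 3
Longest substring with no repeats: "gaf" with length 3

3


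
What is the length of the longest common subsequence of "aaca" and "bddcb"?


LCS of "aaca" and "bddcb"
DP table:
           b    d    d    c    b
      0    0    0    0    0    0
  a   0    0    0    0    0    0
  a   0    0    0    0    0    0
  c   0    0    0    0    1    1
  a   0    0    0    0    1    1
LCS length = dp[4][5] = 1

1


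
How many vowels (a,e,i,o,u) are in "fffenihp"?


Input: fffenihp
Checking each character:
  'f' at position 0: consonant
  'f' at position 1: consonant
  'f' at position 2: consonant
  'e' at position 3: vowel (running total: 1)
  'n' at position 4: consonant
  'i' at position 5: vowel (running total: 2)
  'h' at position 6: consonant
  'p' at position 7: consonant
Total vowels: 2

2


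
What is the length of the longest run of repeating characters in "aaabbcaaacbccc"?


Input: "aaabbcaaacbccc"
Scanning for longest run:
  Position 1 ('a'): continues run of 'a', length=2
  Position 2 ('a'): continues run of 'a', length=3
  Position 3 ('b'): new char, reset run to 1
  Position 4 ('b'): continues run of 'b', length=2
  Position 5 ('c'): new char, reset run to 1
  Position 6 ('a'): new char, reset run to 1
  Position 7 ('a'): continues run of 'a', length=2
  Position 8 ('a'): continues run of 'a', length=3
  Position 9 ('c'): new char, reset run to 1
  Position 10 ('b'): new char, reset run to 1
  Position 11 ('c'): new char, reset run to 1
  Position 12 ('c'): continues run of 'c', length=2
  Position 13 ('c'): continues run of 'c', length=3
Longest run: 'a' with length 3

3


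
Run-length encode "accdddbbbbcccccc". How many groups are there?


Input: accdddbbbbcccccc
Scanning for consecutive runs:
  Group 1: 'a' x 1 (positions 0-0)
  Group 2: 'c' x 2 (positions 1-2)
  Group 3: 'd' x 3 (positions 3-5)
  Group 4: 'b' x 4 (positions 6-9)
  Group 5: 'c' x 6 (positions 10-15)
Total groups: 5

5


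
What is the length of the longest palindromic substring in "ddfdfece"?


Input: "ddfdfece"
Checking substrings for palindromes:
  [1:4] "dfd" (len 3) => palindrome
  [2:5] "fdf" (len 3) => palindrome
  [5:8] "ece" (len 3) => palindrome
  [0:2] "dd" (len 2) => palindrome
Longest palindromic substring: "dfd" with length 3

3


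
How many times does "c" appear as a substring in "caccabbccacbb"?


Searching for "c" in "caccabbccacbb"
Scanning each position:
  Position 0: "c" => MATCH
  Position 1: "a" => no
  Position 2: "c" => MATCH
  Position 3: "c" => MATCH
  Position 4: "a" => no
  Position 5: "b" => no
  Position 6: "b" => no
  Position 7: "c" => MATCH
  Position 8: "c" => MATCH
  Position 9: "a" => no
  Position 10: "c" => MATCH
  Position 11: "b" => no
  Position 12: "b" => no
Total occurrences: 6

6


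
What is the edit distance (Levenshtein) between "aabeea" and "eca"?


Computing edit distance: "aabeea" -> "eca"
DP table:
           e    c    a
      0    1    2    3
  a   1    1    2    2
  a   2    2    2    2
  b   3    3    3    3
  e   4    3    4    4
  e   5    4    4    5
  a   6    5    5    4
Edit distance = dp[6][3] = 4

4


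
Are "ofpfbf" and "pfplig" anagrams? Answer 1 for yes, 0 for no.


Strings: "ofpfbf", "pfplig"
Sorted first:  bfffop
Sorted second: fgilpp
Differ at position 0: 'b' vs 'f' => not anagrams

0


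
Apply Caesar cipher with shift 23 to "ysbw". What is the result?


Caesar cipher: shift "ysbw" by 23
  'y' (pos 24) + 23 = pos 21 = 'v'
  's' (pos 18) + 23 = pos 15 = 'p'
  'b' (pos 1) + 23 = pos 24 = 'y'
  'w' (pos 22) + 23 = pos 19 = 't'
Result: vpyt

vpyt


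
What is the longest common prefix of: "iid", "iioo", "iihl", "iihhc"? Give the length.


Words: iid, iioo, iihl, iihhc
  Position 0: all 'i' => match
  Position 1: all 'i' => match
  Position 2: ('d', 'o', 'h', 'h') => mismatch, stop
LCP = "ii" (length 2)

2


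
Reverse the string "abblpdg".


Input: abblpdg
Reading characters right to left:
  Position 6: 'g'
  Position 5: 'd'
  Position 4: 'p'
  Position 3: 'l'
  Position 2: 'b'
  Position 1: 'b'
  Position 0: 'a'
Reversed: gdplbba

gdplbba


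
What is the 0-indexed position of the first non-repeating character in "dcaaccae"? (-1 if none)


Input: dcaaccae
Character frequencies:
  'a': 3
  'c': 3
  'd': 1
  'e': 1
Scanning left to right for freq == 1:
  Position 0 ('d'): unique! => answer = 0

0


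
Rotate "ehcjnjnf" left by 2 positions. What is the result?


Input: "ehcjnjnf", rotate left by 2
First 2 characters: "eh"
Remaining characters: "cjnjnf"
Concatenate remaining + first: "cjnjnf" + "eh" = "cjnjnfeh"

cjnjnfeh


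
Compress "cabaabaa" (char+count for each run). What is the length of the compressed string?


Input: cabaabaa
Runs:
  'c' x 1 => "c1"
  'a' x 1 => "a1"
  'b' x 1 => "b1"
  'a' x 2 => "a2"
  'b' x 1 => "b1"
  'a' x 2 => "a2"
Compressed: "c1a1b1a2b1a2"
Compressed length: 12

12


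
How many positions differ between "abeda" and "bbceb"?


Comparing "abeda" and "bbceb" position by position:
  Position 0: 'a' vs 'b' => DIFFER
  Position 1: 'b' vs 'b' => same
  Position 2: 'e' vs 'c' => DIFFER
  Position 3: 'd' vs 'e' => DIFFER
  Position 4: 'a' vs 'b' => DIFFER
Positions that differ: 4

4


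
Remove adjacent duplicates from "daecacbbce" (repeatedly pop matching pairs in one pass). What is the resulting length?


Input: daecacbbce
Stack-based adjacent duplicate removal:
  Read 'd': push. Stack: d
  Read 'a': push. Stack: da
  Read 'e': push. Stack: dae
  Read 'c': push. Stack: daec
  Read 'a': push. Stack: daeca
  Read 'c': push. Stack: daecac
  Read 'b': push. Stack: daecacb
  Read 'b': matches stack top 'b' => pop. Stack: daecac
  Read 'c': matches stack top 'c' => pop. Stack: daeca
  Read 'e': push. Stack: daecae
Final stack: "daecae" (length 6)

6


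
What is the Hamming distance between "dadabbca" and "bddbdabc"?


Comparing "dadabbca" and "bddbdabc" position by position:
  Position 0: 'd' vs 'b' => differ
  Position 1: 'a' vs 'd' => differ
  Position 2: 'd' vs 'd' => same
  Position 3: 'a' vs 'b' => differ
  Position 4: 'b' vs 'd' => differ
  Position 5: 'b' vs 'a' => differ
  Position 6: 'c' vs 'b' => differ
  Position 7: 'a' vs 'c' => differ
Total differences (Hamming distance): 7

7


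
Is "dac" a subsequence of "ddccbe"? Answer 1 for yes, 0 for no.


Check if "dac" is a subsequence of "ddccbe"
Greedy scan:
  Position 0 ('d'): matches sub[0] = 'd'
  Position 1 ('d'): no match needed
  Position 2 ('c'): no match needed
  Position 3 ('c'): no match needed
  Position 4 ('b'): no match needed
  Position 5 ('e'): no match needed
Only matched 1/3 characters => not a subsequence

0


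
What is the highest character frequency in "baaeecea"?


Input: baaeecea
Character counts:
  'a': 3
  'b': 1
  'c': 1
  'e': 3
Maximum frequency: 3

3


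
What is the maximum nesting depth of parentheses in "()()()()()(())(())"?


Input: "()()()()()(())(())"
Tracking depth:
  Position 0 '(': depth becomes 1
  Position 1 ')': depth becomes 0
  Position 2 '(': depth becomes 1
  Position 3 ')': depth becomes 0
  Position 4 '(': depth becomes 1
  Position 5 ')': depth becomes 0
  Position 6 '(': depth becomes 1
  Position 7 ')': depth becomes 0
  Position 8 '(': depth becomes 1
  Position 9 ')': depth becomes 0
  Position 10 '(': depth becomes 1
  Position 11 '(': depth becomes 2
  Position 12 ')': depth becomes 1
  Position 13 ')': depth becomes 0
  Position 14 '(': depth becomes 1
  Position 15 '(': depth becomes 2
  Position 16 ')': depth becomes 1
  Position 17 ')': depth becomes 0
Maximum depth reached: 2

2


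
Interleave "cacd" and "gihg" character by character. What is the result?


Interleaving "cacd" and "gihg":
  Position 0: 'c' from first, 'g' from second => "cg"
  Position 1: 'a' from first, 'i' from second => "ai"
  Position 2: 'c' from first, 'h' from second => "ch"
  Position 3: 'd' from first, 'g' from second => "dg"
Result: cgaichdg

cgaichdg


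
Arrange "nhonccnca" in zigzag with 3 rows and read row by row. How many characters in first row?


Zigzag "nhonccnca" into 3 rows:
Placing characters:
  'n' => row 0
  'h' => row 1
  'o' => row 2
  'n' => row 1
  'c' => row 0
  'c' => row 1
  'n' => row 2
  'c' => row 1
  'a' => row 0
Rows:
  Row 0: "nca"
  Row 1: "hncc"
  Row 2: "on"
First row length: 3

3


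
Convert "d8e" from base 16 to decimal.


Input: "d8e" in base 16
Positional expansion:
  Digit 'd' (value 13) x 16^2 = 3328
  Digit '8' (value 8) x 16^1 = 128
  Digit 'e' (value 14) x 16^0 = 14
Sum = 3470

3470


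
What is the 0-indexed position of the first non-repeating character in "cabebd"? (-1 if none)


Input: cabebd
Character frequencies:
  'a': 1
  'b': 2
  'c': 1
  'd': 1
  'e': 1
Scanning left to right for freq == 1:
  Position 0 ('c'): unique! => answer = 0

0


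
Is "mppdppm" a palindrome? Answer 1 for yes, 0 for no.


Input: mppdppm
Reversed: mppdppm
  Compare pos 0 ('m') with pos 6 ('m'): match
  Compare pos 1 ('p') with pos 5 ('p'): match
  Compare pos 2 ('p') with pos 4 ('p'): match
Result: palindrome

1


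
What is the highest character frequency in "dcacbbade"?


Input: dcacbbade
Character counts:
  'a': 2
  'b': 2
  'c': 2
  'd': 2
  'e': 1
Maximum frequency: 2

2


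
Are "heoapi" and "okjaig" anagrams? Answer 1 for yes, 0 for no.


Strings: "heoapi", "okjaig"
Sorted first:  aehiop
Sorted second: agijko
Differ at position 1: 'e' vs 'g' => not anagrams

0


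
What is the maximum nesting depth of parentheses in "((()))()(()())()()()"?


Input: "((()))()(()())()()()"
Tracking depth:
  Position 0 '(': depth becomes 1
  Position 1 '(': depth becomes 2
  Position 2 '(': depth becomes 3
  Position 3 ')': depth becomes 2
  Position 4 ')': depth becomes 1
  Position 5 ')': depth becomes 0
  Position 6 '(': depth becomes 1
  Position 7 ')': depth becomes 0
  Position 8 '(': depth becomes 1
  Position 9 '(': depth becomes 2
  Position 10 ')': depth becomes 1
  Position 11 '(': depth becomes 2
  Position 12 ')': depth becomes 1
  Position 13 ')': depth becomes 0
  Position 14 '(': depth becomes 1
  Position 15 ')': depth becomes 0
  Position 16 '(': depth becomes 1
  Position 17 ')': depth becomes 0
  Position 18 '(': depth becomes 1
  Position 19 ')': depth becomes 0
Maximum depth reached: 3

3


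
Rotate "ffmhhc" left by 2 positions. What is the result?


Input: "ffmhhc", rotate left by 2
First 2 characters: "ff"
Remaining characters: "mhhc"
Concatenate remaining + first: "mhhc" + "ff" = "mhhcff"

mhhcff


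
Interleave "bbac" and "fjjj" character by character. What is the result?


Interleaving "bbac" and "fjjj":
  Position 0: 'b' from first, 'f' from second => "bf"
  Position 1: 'b' from first, 'j' from second => "bj"
  Position 2: 'a' from first, 'j' from second => "aj"
  Position 3: 'c' from first, 'j' from second => "cj"
Result: bfbjajcj

bfbjajcj


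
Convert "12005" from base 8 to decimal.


Input: "12005" in base 8
Positional expansion:
  Digit '1' (value 1) x 8^4 = 4096
  Digit '2' (value 2) x 8^3 = 1024
  Digit '0' (value 0) x 8^2 = 0
  Digit '0' (value 0) x 8^1 = 0
  Digit '5' (value 5) x 8^0 = 5
Sum = 5125

5125


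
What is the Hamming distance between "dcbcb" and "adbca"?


Comparing "dcbcb" and "adbca" position by position:
  Position 0: 'd' vs 'a' => differ
  Position 1: 'c' vs 'd' => differ
  Position 2: 'b' vs 'b' => same
  Position 3: 'c' vs 'c' => same
  Position 4: 'b' vs 'a' => differ
Total differences (Hamming distance): 3

3


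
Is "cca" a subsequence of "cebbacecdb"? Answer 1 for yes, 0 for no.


Check if "cca" is a subsequence of "cebbacecdb"
Greedy scan:
  Position 0 ('c'): matches sub[0] = 'c'
  Position 1 ('e'): no match needed
  Position 2 ('b'): no match needed
  Position 3 ('b'): no match needed
  Position 4 ('a'): no match needed
  Position 5 ('c'): matches sub[1] = 'c'
  Position 6 ('e'): no match needed
  Position 7 ('c'): no match needed
  Position 8 ('d'): no match needed
  Position 9 ('b'): no match needed
Only matched 2/3 characters => not a subsequence

0


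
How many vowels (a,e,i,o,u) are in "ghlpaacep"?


Input: ghlpaacep
Checking each character:
  'g' at position 0: consonant
  'h' at position 1: consonant
  'l' at position 2: consonant
  'p' at position 3: consonant
  'a' at position 4: vowel (running total: 1)
  'a' at position 5: vowel (running total: 2)
  'c' at position 6: consonant
  'e' at position 7: vowel (running total: 3)
  'p' at position 8: consonant
Total vowels: 3

3


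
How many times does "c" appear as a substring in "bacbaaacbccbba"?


Searching for "c" in "bacbaaacbccbba"
Scanning each position:
  Position 0: "b" => no
  Position 1: "a" => no
  Position 2: "c" => MATCH
  Position 3: "b" => no
  Position 4: "a" => no
  Position 5: "a" => no
  Position 6: "a" => no
  Position 7: "c" => MATCH
  Position 8: "b" => no
  Position 9: "c" => MATCH
  Position 10: "c" => MATCH
  Position 11: "b" => no
  Position 12: "b" => no
  Position 13: "a" => no
Total occurrences: 4

4


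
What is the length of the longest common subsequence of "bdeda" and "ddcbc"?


LCS of "bdeda" and "ddcbc"
DP table:
           d    d    c    b    c
      0    0    0    0    0    0
  b   0    0    0    0    1    1
  d   0    1    1    1    1    1
  e   0    1    1    1    1    1
  d   0    1    2    2    2    2
  a   0    1    2    2    2    2
LCS length = dp[5][5] = 2

2


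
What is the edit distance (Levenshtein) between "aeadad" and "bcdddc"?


Computing edit distance: "aeadad" -> "bcdddc"
DP table:
           b    c    d    d    d    c
      0    1    2    3    4    5    6
  a   1    1    2    3    4    5    6
  e   2    2    2    3    4    5    6
  a   3    3    3    3    4    5    6
  d   4    4    4    3    3    4    5
  a   5    5    5    4    4    4    5
  d   6    6    6    5    4    4    5
Edit distance = dp[6][6] = 5

5


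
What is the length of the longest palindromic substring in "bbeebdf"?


Input: "bbeebdf"
Checking substrings for palindromes:
  [1:5] "beeb" (len 4) => palindrome
  [0:2] "bb" (len 2) => palindrome
  [2:4] "ee" (len 2) => palindrome
Longest palindromic substring: "beeb" with length 4

4


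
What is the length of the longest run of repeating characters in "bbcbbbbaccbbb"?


Input: "bbcbbbbaccbbb"
Scanning for longest run:
  Position 1 ('b'): continues run of 'b', length=2
  Position 2 ('c'): new char, reset run to 1
  Position 3 ('b'): new char, reset run to 1
  Position 4 ('b'): continues run of 'b', length=2
  Position 5 ('b'): continues run of 'b', length=3
  Position 6 ('b'): continues run of 'b', length=4
  Position 7 ('a'): new char, reset run to 1
  Position 8 ('c'): new char, reset run to 1
  Position 9 ('c'): continues run of 'c', length=2
  Position 10 ('b'): new char, reset run to 1
  Position 11 ('b'): continues run of 'b', length=2
  Position 12 ('b'): continues run of 'b', length=3
Longest run: 'b' with length 4

4


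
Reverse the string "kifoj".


Input: kifoj
Reading characters right to left:
  Position 4: 'j'
  Position 3: 'o'
  Position 2: 'f'
  Position 1: 'i'
  Position 0: 'k'
Reversed: jofik

jofik


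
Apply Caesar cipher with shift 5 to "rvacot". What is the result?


Caesar cipher: shift "rvacot" by 5
  'r' (pos 17) + 5 = pos 22 = 'w'
  'v' (pos 21) + 5 = pos 0 = 'a'
  'a' (pos 0) + 5 = pos 5 = 'f'
  'c' (pos 2) + 5 = pos 7 = 'h'
  'o' (pos 14) + 5 = pos 19 = 't'
  't' (pos 19) + 5 = pos 24 = 'y'
Result: wafhty

wafhty


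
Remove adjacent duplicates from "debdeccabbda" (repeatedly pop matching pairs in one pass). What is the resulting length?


Input: debdeccabbda
Stack-based adjacent duplicate removal:
  Read 'd': push. Stack: d
  Read 'e': push. Stack: de
  Read 'b': push. Stack: deb
  Read 'd': push. Stack: debd
  Read 'e': push. Stack: debde
  Read 'c': push. Stack: debdec
  Read 'c': matches stack top 'c' => pop. Stack: debde
  Read 'a': push. Stack: debdea
  Read 'b': push. Stack: debdeab
  Read 'b': matches stack top 'b' => pop. Stack: debdea
  Read 'd': push. Stack: debdead
  Read 'a': push. Stack: debdeada
Final stack: "debdeada" (length 8)

8


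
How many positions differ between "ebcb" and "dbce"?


Comparing "ebcb" and "dbce" position by position:
  Position 0: 'e' vs 'd' => DIFFER
  Position 1: 'b' vs 'b' => same
  Position 2: 'c' vs 'c' => same
  Position 3: 'b' vs 'e' => DIFFER
Positions that differ: 2

2


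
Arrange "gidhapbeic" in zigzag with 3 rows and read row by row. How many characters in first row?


Zigzag "gidhapbeic" into 3 rows:
Placing characters:
  'g' => row 0
  'i' => row 1
  'd' => row 2
  'h' => row 1
  'a' => row 0
  'p' => row 1
  'b' => row 2
  'e' => row 1
  'i' => row 0
  'c' => row 1
Rows:
  Row 0: "gai"
  Row 1: "ihpec"
  Row 2: "db"
First row length: 3

3


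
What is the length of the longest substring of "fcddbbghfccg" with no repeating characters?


Input: "fcddbbghfccg"
Sliding window (track last position of each char):
  Position 0 ('f'): window [0,0] length 1 -- new best
  Position 1 ('c'): window [0,1] length 2 -- new best
  Position 2 ('d'): window [0,2] length 3 -- new best
  Position 3 ('d'): repeat (last at 2), move window start to 3
  Position 3 ('d'): window [3,3] length 1
  Position 4 ('b'): window [3,4] length 2
  Position 5 ('b'): repeat (last at 4), move window start to 5
  Position 5 ('b'): window [5,5] length 1
  Position 6 ('g'): window [5,6] length 2
  Position 7 ('h'): window [5,7] length 3
  Position 8 ('f'): window [5,8] length 4 -- new best
  Position 9 ('c'): window [5,9] length 5 -- new best
  Position 10 ('c'): repeat (last at 9), move window start to 10
  Position 10 ('c'): window [10,10] length 1
  Position 11 ('g'): window [10,11] length 2
Longest substring with no repeats: "bghfc" with length 5

5


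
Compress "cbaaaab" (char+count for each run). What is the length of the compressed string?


Input: cbaaaab
Runs:
  'c' x 1 => "c1"
  'b' x 1 => "b1"
  'a' x 4 => "a4"
  'b' x 1 => "b1"
Compressed: "c1b1a4b1"
Compressed length: 8

8


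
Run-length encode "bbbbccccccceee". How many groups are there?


Input: bbbbccccccceee
Scanning for consecutive runs:
  Group 1: 'b' x 4 (positions 0-3)
  Group 2: 'c' x 7 (positions 4-10)
  Group 3: 'e' x 3 (positions 11-13)
Total groups: 3

3


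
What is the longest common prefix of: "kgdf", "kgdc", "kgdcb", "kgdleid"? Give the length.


Words: kgdf, kgdc, kgdcb, kgdleid
  Position 0: all 'k' => match
  Position 1: all 'g' => match
  Position 2: all 'd' => match
  Position 3: ('f', 'c', 'c', 'l') => mismatch, stop
LCP = "kgd" (length 3)

3


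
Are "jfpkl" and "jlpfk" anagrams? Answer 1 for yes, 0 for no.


Strings: "jfpkl", "jlpfk"
Sorted first:  fjklp
Sorted second: fjklp
Sorted forms match => anagrams

1


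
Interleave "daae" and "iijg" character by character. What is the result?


Interleaving "daae" and "iijg":
  Position 0: 'd' from first, 'i' from second => "di"
  Position 1: 'a' from first, 'i' from second => "ai"
  Position 2: 'a' from first, 'j' from second => "aj"
  Position 3: 'e' from first, 'g' from second => "eg"
Result: diaiajeg

diaiajeg


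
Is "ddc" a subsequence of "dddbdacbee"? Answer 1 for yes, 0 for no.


Check if "ddc" is a subsequence of "dddbdacbee"
Greedy scan:
  Position 0 ('d'): matches sub[0] = 'd'
  Position 1 ('d'): matches sub[1] = 'd'
  Position 2 ('d'): no match needed
  Position 3 ('b'): no match needed
  Position 4 ('d'): no match needed
  Position 5 ('a'): no match needed
  Position 6 ('c'): matches sub[2] = 'c'
  Position 7 ('b'): no match needed
  Position 8 ('e'): no match needed
  Position 9 ('e'): no match needed
All 3 characters matched => is a subsequence

1


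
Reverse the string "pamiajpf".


Input: pamiajpf
Reading characters right to left:
  Position 7: 'f'
  Position 6: 'p'
  Position 5: 'j'
  Position 4: 'a'
  Position 3: 'i'
  Position 2: 'm'
  Position 1: 'a'
  Position 0: 'p'
Reversed: fpjaimap

fpjaimap


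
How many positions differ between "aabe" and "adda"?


Comparing "aabe" and "adda" position by position:
  Position 0: 'a' vs 'a' => same
  Position 1: 'a' vs 'd' => DIFFER
  Position 2: 'b' vs 'd' => DIFFER
  Position 3: 'e' vs 'a' => DIFFER
Positions that differ: 3

3


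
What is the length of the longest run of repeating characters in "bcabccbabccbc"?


Input: "bcabccbabccbc"
Scanning for longest run:
  Position 1 ('c'): new char, reset run to 1
  Position 2 ('a'): new char, reset run to 1
  Position 3 ('b'): new char, reset run to 1
  Position 4 ('c'): new char, reset run to 1
  Position 5 ('c'): continues run of 'c', length=2
  Position 6 ('b'): new char, reset run to 1
  Position 7 ('a'): new char, reset run to 1
  Position 8 ('b'): new char, reset run to 1
  Position 9 ('c'): new char, reset run to 1
  Position 10 ('c'): continues run of 'c', length=2
  Position 11 ('b'): new char, reset run to 1
  Position 12 ('c'): new char, reset run to 1
Longest run: 'c' with length 2

2


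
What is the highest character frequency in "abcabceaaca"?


Input: abcabceaaca
Character counts:
  'a': 5
  'b': 2
  'c': 3
  'e': 1
Maximum frequency: 5

5


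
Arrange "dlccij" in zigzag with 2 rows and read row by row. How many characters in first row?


Zigzag "dlccij" into 2 rows:
Placing characters:
  'd' => row 0
  'l' => row 1
  'c' => row 0
  'c' => row 1
  'i' => row 0
  'j' => row 1
Rows:
  Row 0: "dci"
  Row 1: "lcj"
First row length: 3

3


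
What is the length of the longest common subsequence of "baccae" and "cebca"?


LCS of "baccae" and "cebca"
DP table:
           c    e    b    c    a
      0    0    0    0    0    0
  b   0    0    0    1    1    1
  a   0    0    0    1    1    2
  c   0    1    1    1    2    2
  c   0    1    1    1    2    2
  a   0    1    1    1    2    3
  e   0    1    2    2    2    3
LCS length = dp[6][5] = 3

3


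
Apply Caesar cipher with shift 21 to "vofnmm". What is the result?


Caesar cipher: shift "vofnmm" by 21
  'v' (pos 21) + 21 = pos 16 = 'q'
  'o' (pos 14) + 21 = pos 9 = 'j'
  'f' (pos 5) + 21 = pos 0 = 'a'
  'n' (pos 13) + 21 = pos 8 = 'i'
  'm' (pos 12) + 21 = pos 7 = 'h'
  'm' (pos 12) + 21 = pos 7 = 'h'
Result: qjaihh

qjaihh


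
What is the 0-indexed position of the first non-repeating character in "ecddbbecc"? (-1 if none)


Input: ecddbbecc
Character frequencies:
  'b': 2
  'c': 3
  'd': 2
  'e': 2
Scanning left to right for freq == 1:
  Position 0 ('e'): freq=2, skip
  Position 1 ('c'): freq=3, skip
  Position 2 ('d'): freq=2, skip
  Position 3 ('d'): freq=2, skip
  Position 4 ('b'): freq=2, skip
  Position 5 ('b'): freq=2, skip
  Position 6 ('e'): freq=2, skip
  Position 7 ('c'): freq=3, skip
  Position 8 ('c'): freq=3, skip
  No unique character found => answer = -1

-1


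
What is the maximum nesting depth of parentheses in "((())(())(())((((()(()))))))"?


Input: "((())(())(())((((()(()))))))"
Tracking depth:
  Position 0 '(': depth becomes 1
  Position 1 '(': depth becomes 2
  Position 2 '(': depth becomes 3
  Position 3 ')': depth becomes 2
  Position 4 ')': depth becomes 1
  Position 5 '(': depth becomes 2
  Position 6 '(': depth becomes 3
  Position 7 ')': depth becomes 2
  Position 8 ')': depth becomes 1
  Position 9 '(': depth becomes 2
  Position 10 '(': depth becomes 3
  Position 11 ')': depth becomes 2
  Position 12 ')': depth becomes 1
  Position 13 '(': depth becomes 2
  Position 14 '(': depth becomes 3
  Position 15 '(': depth becomes 4
  Position 16 '(': depth becomes 5
  Position 17 '(': depth becomes 6
  Position 18 ')': depth becomes 5
  Position 19 '(': depth becomes 6
  Position 20 '(': depth becomes 7
  Position 21 ')': depth becomes 6
  Position 22 ')': depth becomes 5
  Position 23 ')': depth becomes 4
  Position 24 ')': depth becomes 3
  Position 25 ')': depth becomes 2
  Position 26 ')': depth becomes 1
  Position 27 ')': depth becomes 0
Maximum depth reached: 7

7


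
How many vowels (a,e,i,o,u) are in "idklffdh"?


Input: idklffdh
Checking each character:
  'i' at position 0: vowel (running total: 1)
  'd' at position 1: consonant
  'k' at position 2: consonant
  'l' at position 3: consonant
  'f' at position 4: consonant
  'f' at position 5: consonant
  'd' at position 6: consonant
  'h' at position 7: consonant
Total vowels: 1

1


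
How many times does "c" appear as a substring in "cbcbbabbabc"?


Searching for "c" in "cbcbbabbabc"
Scanning each position:
  Position 0: "c" => MATCH
  Position 1: "b" => no
  Position 2: "c" => MATCH
  Position 3: "b" => no
  Position 4: "b" => no
  Position 5: "a" => no
  Position 6: "b" => no
  Position 7: "b" => no
  Position 8: "a" => no
  Position 9: "b" => no
  Position 10: "c" => MATCH
Total occurrences: 3

3


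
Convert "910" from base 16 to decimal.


Input: "910" in base 16
Positional expansion:
  Digit '9' (value 9) x 16^2 = 2304
  Digit '1' (value 1) x 16^1 = 16
  Digit '0' (value 0) x 16^0 = 0
Sum = 2320

2320


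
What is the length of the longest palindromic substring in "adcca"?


Input: "adcca"
Checking substrings for palindromes:
  [2:4] "cc" (len 2) => palindrome
Longest palindromic substring: "cc" with length 2

2


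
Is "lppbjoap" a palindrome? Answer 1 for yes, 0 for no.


Input: lppbjoap
Reversed: paojbppl
  Compare pos 0 ('l') with pos 7 ('p'): MISMATCH
  Compare pos 1 ('p') with pos 6 ('a'): MISMATCH
  Compare pos 2 ('p') with pos 5 ('o'): MISMATCH
  Compare pos 3 ('b') with pos 4 ('j'): MISMATCH
Result: not a palindrome

0


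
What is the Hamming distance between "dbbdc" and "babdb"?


Comparing "dbbdc" and "babdb" position by position:
  Position 0: 'd' vs 'b' => differ
  Position 1: 'b' vs 'a' => differ
  Position 2: 'b' vs 'b' => same
  Position 3: 'd' vs 'd' => same
  Position 4: 'c' vs 'b' => differ
Total differences (Hamming distance): 3

3


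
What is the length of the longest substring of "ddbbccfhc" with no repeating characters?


Input: "ddbbccfhc"
Sliding window (track last position of each char):
  Position 0 ('d'): window [0,0] length 1 -- new best
  Position 1 ('d'): repeat (last at 0), move window start to 1
  Position 1 ('d'): window [1,1] length 1
  Position 2 ('b'): window [1,2] length 2 -- new best
  Position 3 ('b'): repeat (last at 2), move window start to 3
  Position 3 ('b'): window [3,3] length 1
  Position 4 ('c'): window [3,4] length 2
  Position 5 ('c'): repeat (last at 4), move window start to 5
  Position 5 ('c'): window [5,5] length 1
  Position 6 ('f'): window [5,6] length 2
  Position 7 ('h'): window [5,7] length 3 -- new best
  Position 8 ('c'): repeat (last at 5), move window start to 6
  Position 8 ('c'): window [6,8] length 3
Longest substring with no repeats: "cfh" with length 3

3


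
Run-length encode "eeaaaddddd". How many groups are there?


Input: eeaaaddddd
Scanning for consecutive runs:
  Group 1: 'e' x 2 (positions 0-1)
  Group 2: 'a' x 3 (positions 2-4)
  Group 3: 'd' x 5 (positions 5-9)
Total groups: 3

3


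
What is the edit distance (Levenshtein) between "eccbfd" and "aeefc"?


Computing edit distance: "eccbfd" -> "aeefc"
DP table:
           a    e    e    f    c
      0    1    2    3    4    5
  e   1    1    1    2    3    4
  c   2    2    2    2    3    3
  c   3    3    3    3    3    3
  b   4    4    4    4    4    4
  f   5    5    5    5    4    5
  d   6    6    6    6    5    5
Edit distance = dp[6][5] = 5

5


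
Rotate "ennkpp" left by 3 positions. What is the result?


Input: "ennkpp", rotate left by 3
First 3 characters: "enn"
Remaining characters: "kpp"
Concatenate remaining + first: "kpp" + "enn" = "kppenn"

kppenn


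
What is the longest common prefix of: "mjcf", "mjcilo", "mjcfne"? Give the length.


Words: mjcf, mjcilo, mjcfne
  Position 0: all 'm' => match
  Position 1: all 'j' => match
  Position 2: all 'c' => match
  Position 3: ('f', 'i', 'f') => mismatch, stop
LCP = "mjc" (length 3)

3


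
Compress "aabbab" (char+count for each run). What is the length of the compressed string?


Input: aabbab
Runs:
  'a' x 2 => "a2"
  'b' x 2 => "b2"
  'a' x 1 => "a1"
  'b' x 1 => "b1"
Compressed: "a2b2a1b1"
Compressed length: 8

8


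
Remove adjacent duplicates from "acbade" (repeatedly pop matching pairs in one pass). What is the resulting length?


Input: acbade
Stack-based adjacent duplicate removal:
  Read 'a': push. Stack: a
  Read 'c': push. Stack: ac
  Read 'b': push. Stack: acb
  Read 'a': push. Stack: acba
  Read 'd': push. Stack: acbad
  Read 'e': push. Stack: acbade
Final stack: "acbade" (length 6)

6


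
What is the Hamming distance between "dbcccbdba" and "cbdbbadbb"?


Comparing "dbcccbdba" and "cbdbbadbb" position by position:
  Position 0: 'd' vs 'c' => differ
  Position 1: 'b' vs 'b' => same
  Position 2: 'c' vs 'd' => differ
  Position 3: 'c' vs 'b' => differ
  Position 4: 'c' vs 'b' => differ
  Position 5: 'b' vs 'a' => differ
  Position 6: 'd' vs 'd' => same
  Position 7: 'b' vs 'b' => same
  Position 8: 'a' vs 'b' => differ
Total differences (Hamming distance): 6

6


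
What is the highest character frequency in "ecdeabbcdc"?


Input: ecdeabbcdc
Character counts:
  'a': 1
  'b': 2
  'c': 3
  'd': 2
  'e': 2
Maximum frequency: 3

3


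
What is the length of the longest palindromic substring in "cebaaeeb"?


Input: "cebaaeeb"
Checking substrings for palindromes:
  [3:5] "aa" (len 2) => palindrome
  [5:7] "ee" (len 2) => palindrome
Longest palindromic substring: "aa" with length 2

2


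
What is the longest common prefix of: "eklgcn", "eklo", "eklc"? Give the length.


Words: eklgcn, eklo, eklc
  Position 0: all 'e' => match
  Position 1: all 'k' => match
  Position 2: all 'l' => match
  Position 3: ('g', 'o', 'c') => mismatch, stop
LCP = "ekl" (length 3)

3


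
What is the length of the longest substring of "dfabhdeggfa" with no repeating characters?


Input: "dfabhdeggfa"
Sliding window (track last position of each char):
  Position 0 ('d'): window [0,0] length 1 -- new best
  Position 1 ('f'): window [0,1] length 2 -- new best
  Position 2 ('a'): window [0,2] length 3 -- new best
  Position 3 ('b'): window [0,3] length 4 -- new best
  Position 4 ('h'): window [0,4] length 5 -- new best
  Position 5 ('d'): repeat (last at 0), move window start to 1
  Position 5 ('d'): window [1,5] length 5
  Position 6 ('e'): window [1,6] length 6 -- new best
  Position 7 ('g'): window [1,7] length 7 -- new best
  Position 8 ('g'): repeat (last at 7), move window start to 8
  Position 8 ('g'): window [8,8] length 1
  Position 9 ('f'): window [8,9] length 2
  Position 10 ('a'): window [8,10] length 3
Longest substring with no repeats: "fabhdeg" with length 7

7


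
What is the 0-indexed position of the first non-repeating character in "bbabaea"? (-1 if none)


Input: bbabaea
Character frequencies:
  'a': 3
  'b': 3
  'e': 1
Scanning left to right for freq == 1:
  Position 0 ('b'): freq=3, skip
  Position 1 ('b'): freq=3, skip
  Position 2 ('a'): freq=3, skip
  Position 3 ('b'): freq=3, skip
  Position 4 ('a'): freq=3, skip
  Position 5 ('e'): unique! => answer = 5

5


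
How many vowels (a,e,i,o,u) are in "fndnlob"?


Input: fndnlob
Checking each character:
  'f' at position 0: consonant
  'n' at position 1: consonant
  'd' at position 2: consonant
  'n' at position 3: consonant
  'l' at position 4: consonant
  'o' at position 5: vowel (running total: 1)
  'b' at position 6: consonant
Total vowels: 1

1


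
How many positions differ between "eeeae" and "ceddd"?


Comparing "eeeae" and "ceddd" position by position:
  Position 0: 'e' vs 'c' => DIFFER
  Position 1: 'e' vs 'e' => same
  Position 2: 'e' vs 'd' => DIFFER
  Position 3: 'a' vs 'd' => DIFFER
  Position 4: 'e' vs 'd' => DIFFER
Positions that differ: 4

4


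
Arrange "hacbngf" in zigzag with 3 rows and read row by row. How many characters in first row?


Zigzag "hacbngf" into 3 rows:
Placing characters:
  'h' => row 0
  'a' => row 1
  'c' => row 2
  'b' => row 1
  'n' => row 0
  'g' => row 1
  'f' => row 2
Rows:
  Row 0: "hn"
  Row 1: "abg"
  Row 2: "cf"
First row length: 2

2


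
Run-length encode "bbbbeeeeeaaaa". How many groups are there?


Input: bbbbeeeeeaaaa
Scanning for consecutive runs:
  Group 1: 'b' x 4 (positions 0-3)
  Group 2: 'e' x 5 (positions 4-8)
  Group 3: 'a' x 4 (positions 9-12)
Total groups: 3

3
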